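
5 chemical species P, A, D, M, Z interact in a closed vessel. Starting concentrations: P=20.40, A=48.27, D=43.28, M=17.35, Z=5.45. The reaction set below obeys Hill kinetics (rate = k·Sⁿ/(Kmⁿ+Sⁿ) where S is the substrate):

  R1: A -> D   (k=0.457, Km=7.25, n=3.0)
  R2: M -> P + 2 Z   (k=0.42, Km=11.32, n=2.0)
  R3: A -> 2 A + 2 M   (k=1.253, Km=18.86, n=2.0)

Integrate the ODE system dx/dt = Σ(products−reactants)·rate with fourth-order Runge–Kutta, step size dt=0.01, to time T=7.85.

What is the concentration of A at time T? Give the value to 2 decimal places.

RK4 with dt=0.01: 785 steps to T=7.85. Trajectory (selected grid times):
t=0.00: P=20.40 A=48.27 D=43.28 M=17.35 Z=5.45
t=0.87: P=20.66 A=48.82 D=43.68 M=18.98 Z=5.98
t=1.74: P=20.94 A=49.37 D=44.07 M=20.61 Z=6.53
t=2.62: P=21.23 A=49.94 D=44.47 M=22.24 Z=7.10
t=3.49: P=21.52 A=50.50 D=44.87 M=23.86 Z=7.69
t=4.36: P=21.82 A=51.06 D=45.27 M=25.47 Z=8.30
t=5.23: P=22.13 A=51.62 D=45.66 M=27.09 Z=8.91
t=6.11: P=22.45 A=52.19 D=46.06 M=28.72 Z=9.55
t=6.98: P=22.77 A=52.76 D=46.46 M=30.33 Z=10.18
t=7.85: P=23.09 A=53.33 D=46.86 M=31.94 Z=10.83
Read off A at T=7.85: 53.33

A at T = 53.33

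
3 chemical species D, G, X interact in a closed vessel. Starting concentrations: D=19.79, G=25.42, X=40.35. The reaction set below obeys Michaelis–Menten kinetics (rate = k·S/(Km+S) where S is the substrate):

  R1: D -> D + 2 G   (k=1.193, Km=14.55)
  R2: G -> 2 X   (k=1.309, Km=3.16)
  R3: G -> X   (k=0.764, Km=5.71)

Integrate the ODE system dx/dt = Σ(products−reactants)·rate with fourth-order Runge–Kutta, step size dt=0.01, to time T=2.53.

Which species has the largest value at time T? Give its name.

Dominant species at T: X

RK4 with dt=0.01: 253 steps to T=2.53. Trajectory (selected grid times):
t=0.00: D=19.79 G=25.42 X=40.35
t=0.28: D=19.79 G=25.30 X=41.18
t=0.56: D=19.79 G=25.19 X=42.00
t=0.84: D=19.79 G=25.07 X=42.83
t=1.12: D=19.79 G=24.96 X=43.65
t=1.41: D=19.79 G=24.84 X=44.51
t=1.69: D=19.79 G=24.73 X=45.33
t=1.97: D=19.79 G=24.61 X=46.15
t=2.25: D=19.79 G=24.50 X=46.98
t=2.53: D=19.79 G=24.39 X=47.80
At T=2.53: D=19.79 G=24.39 X=47.80; the largest is X.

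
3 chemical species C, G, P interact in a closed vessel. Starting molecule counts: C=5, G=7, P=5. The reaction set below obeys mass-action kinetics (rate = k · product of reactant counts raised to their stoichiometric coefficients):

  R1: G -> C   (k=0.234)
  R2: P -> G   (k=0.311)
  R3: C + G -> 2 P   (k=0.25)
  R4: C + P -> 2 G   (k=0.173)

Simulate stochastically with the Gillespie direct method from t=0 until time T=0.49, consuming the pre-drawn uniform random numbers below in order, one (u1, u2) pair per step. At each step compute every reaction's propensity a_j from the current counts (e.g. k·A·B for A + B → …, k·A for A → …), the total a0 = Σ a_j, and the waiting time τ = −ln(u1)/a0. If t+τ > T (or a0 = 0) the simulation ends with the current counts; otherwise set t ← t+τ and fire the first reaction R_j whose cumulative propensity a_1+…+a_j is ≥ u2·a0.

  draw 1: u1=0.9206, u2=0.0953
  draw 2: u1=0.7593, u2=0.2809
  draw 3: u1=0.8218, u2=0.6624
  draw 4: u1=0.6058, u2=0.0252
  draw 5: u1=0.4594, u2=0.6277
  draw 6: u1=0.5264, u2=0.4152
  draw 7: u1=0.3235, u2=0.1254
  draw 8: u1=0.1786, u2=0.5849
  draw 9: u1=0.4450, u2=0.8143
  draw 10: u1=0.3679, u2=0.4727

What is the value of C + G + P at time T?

Check how each reaction changes W = C + G + P (weight of products minus weight of reactants):
R1: G -> C: (1·1) − (1·1) = 1 − 1 = 0
R2: P -> G: (1·1) − (1·1) = 1 − 1 = 0
R3: C + G -> 2 P: (1·2) − (1·1 + 1·1) = 2 − 2 = 0
R4: C + P -> 2 G: (1·2) − (1·1 + 1·1) = 2 − 2 = 0
Every reaction leaves W unchanged, so W is conserved and no simulation is needed: W(T) = W(0) = 5 + 7 + 5 = 17

Value at T = 17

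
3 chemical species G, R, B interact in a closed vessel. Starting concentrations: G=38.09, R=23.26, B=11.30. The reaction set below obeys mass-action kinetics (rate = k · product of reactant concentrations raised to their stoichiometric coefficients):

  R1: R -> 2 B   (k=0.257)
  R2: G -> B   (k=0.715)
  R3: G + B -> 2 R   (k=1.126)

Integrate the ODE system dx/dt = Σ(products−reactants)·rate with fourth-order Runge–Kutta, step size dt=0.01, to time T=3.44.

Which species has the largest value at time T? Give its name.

RK4 with dt=0.01: 344 steps to T=3.44. Trajectory (selected grid times):
t=0.00: G=38.09 R=23.26 B=11.30
t=0.38: G=9.21 R=65.64 B=3.04
t=0.76: G=0.55 R=73.90 B=10.43
t=1.15: G=0.00 R=67.81 B=24.20
t=1.53: G=0.00 R=61.50 B=36.82
t=1.91: G=0.00 R=55.78 B=48.26
t=2.29: G=0.00 R=50.59 B=58.64
t=2.68: G=0.00 R=45.76 B=68.29
t=3.06: G=0.00 R=41.51 B=76.81
t=3.44: G=0.00 R=37.64 B=84.53
At T=3.44: G=0.00 R=37.64 B=84.53; the largest is B.

Dominant species at T: B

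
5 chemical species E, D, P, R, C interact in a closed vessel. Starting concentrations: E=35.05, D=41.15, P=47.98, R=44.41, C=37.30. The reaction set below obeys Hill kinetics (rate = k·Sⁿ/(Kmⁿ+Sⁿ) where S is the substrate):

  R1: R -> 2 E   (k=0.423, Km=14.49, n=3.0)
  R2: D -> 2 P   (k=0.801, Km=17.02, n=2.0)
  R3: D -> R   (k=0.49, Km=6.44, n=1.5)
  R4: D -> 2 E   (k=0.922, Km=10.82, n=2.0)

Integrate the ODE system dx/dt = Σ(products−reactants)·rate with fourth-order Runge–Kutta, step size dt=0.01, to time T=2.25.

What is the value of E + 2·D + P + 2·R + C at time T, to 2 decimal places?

Check how each reaction changes W = E + 2·D + P + 2·R + C (weight of products minus weight of reactants):
R1: R -> 2 E: (1·2) − (2·1) = 2 − 2 = 0
R2: D -> 2 P: (1·2) − (2·1) = 2 − 2 = 0
R3: D -> R: (2·1) − (2·1) = 2 − 2 = 0
R4: D -> 2 E: (1·2) − (2·1) = 2 − 2 = 0
Every reaction leaves W unchanged, so W is conserved and no simulation is needed: W(T) = W(0) = 35.05 + 2·41.15 + 47.98 + 2·44.41 + 37.30 = 291.45

Value at T = 291.45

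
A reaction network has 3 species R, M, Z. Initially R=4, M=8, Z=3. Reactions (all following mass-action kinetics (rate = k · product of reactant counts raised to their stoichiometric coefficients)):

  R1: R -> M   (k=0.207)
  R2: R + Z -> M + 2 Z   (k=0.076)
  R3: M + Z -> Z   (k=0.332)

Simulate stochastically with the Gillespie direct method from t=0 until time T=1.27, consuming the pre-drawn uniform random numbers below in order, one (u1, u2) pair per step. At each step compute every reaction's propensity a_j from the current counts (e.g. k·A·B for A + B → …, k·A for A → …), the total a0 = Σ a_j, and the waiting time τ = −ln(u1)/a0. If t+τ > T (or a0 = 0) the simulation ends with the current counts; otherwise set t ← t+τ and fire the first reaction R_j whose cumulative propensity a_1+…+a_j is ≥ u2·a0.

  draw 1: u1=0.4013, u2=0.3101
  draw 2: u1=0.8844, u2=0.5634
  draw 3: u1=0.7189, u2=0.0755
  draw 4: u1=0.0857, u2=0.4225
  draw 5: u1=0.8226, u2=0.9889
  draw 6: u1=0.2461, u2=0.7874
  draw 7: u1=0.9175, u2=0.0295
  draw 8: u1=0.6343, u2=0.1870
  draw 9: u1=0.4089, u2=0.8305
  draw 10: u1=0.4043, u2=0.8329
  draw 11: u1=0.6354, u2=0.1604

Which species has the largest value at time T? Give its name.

t=0.000: R=4 M=8 Z=3
Draw 1: a1=0.828, a2=0.912, a3=7.968, a0=9.708; τ=−ln(0.4013)/9.708=0.094 → t=0.094; u2·a0=0.3101·9.708=3.010; a1+a2=1.740 < 3.010 ≤ a1+…+a3=9.708 → R3 fires; R=4 M=7 Z=3
Draw 2: a1=0.828, a2=0.912, a3=6.972, a0=8.712; τ=−ln(0.8844)/8.712=0.014 → t=0.108; u2·a0=0.5634·8.712=4.908; a1+a2=1.740 < 4.908 ≤ a1+…+a3=8.712 → R3 fires; R=4 M=6 Z=3
Draw 3: a1=0.828, a2=0.912, a3=5.976, a0=7.716; τ=−ln(0.7189)/7.716=0.043 → t=0.151; u2·a0=0.0755·7.716=0.583 ≤ a1=0.828 → R1 fires; R=3 M=7 Z=3
Draw 4: a1=0.621, a2=0.684, a3=6.972, a0=8.277; τ=−ln(0.0857)/8.277=0.297 → t=0.448; u2·a0=0.4225·8.277=3.497; a1+a2=1.305 < 3.497 ≤ a1+…+a3=8.277 → R3 fires; R=3 M=6 Z=3
Draw 5: a1=0.621, a2=0.684, a3=5.976, a0=7.281; τ=−ln(0.8226)/7.281=0.027 → t=0.475; u2·a0=0.9889·7.281=7.200; a1+a2=1.305 < 7.200 ≤ a1+…+a3=7.281 → R3 fires; R=3 M=5 Z=3
Draw 6: a1=0.621, a2=0.684, a3=4.980, a0=6.285; τ=−ln(0.2461)/6.285=0.223 → t=0.698; u2·a0=0.7874·6.285=4.949; a1+a2=1.305 < 4.949 ≤ a1+…+a3=6.285 → R3 fires; R=3 M=4 Z=3
Draw 7: a1=0.621, a2=0.684, a3=3.984, a0=5.289; τ=−ln(0.9175)/5.289=0.016 → t=0.714; u2·a0=0.0295·5.289=0.156 ≤ a1=0.621 → R1 fires; R=2 M=5 Z=3
Draw 8: a1=0.414, a2=0.456, a3=4.980, a0=5.850; τ=−ln(0.6343)/5.850=0.078 → t=0.792; u2·a0=0.1870·5.850=1.094; a1+a2=0.870 < 1.094 ≤ a1+…+a3=5.850 → R3 fires; R=2 M=4 Z=3
Draw 9: a1=0.414, a2=0.456, a3=3.984, a0=4.854; τ=−ln(0.4089)/4.854=0.184 → t=0.976; u2·a0=0.8305·4.854=4.031; a1+a2=0.870 < 4.031 ≤ a1+…+a3=4.854 → R3 fires; R=2 M=3 Z=3
Draw 10: a1=0.414, a2=0.456, a3=2.988, a0=3.858; τ=−ln(0.4043)/3.858=0.235 → t=1.211; u2·a0=0.8329·3.858=3.213; a1+a2=0.870 < 3.213 ≤ a1+…+a3=3.858 → R3 fires; R=2 M=2 Z=3
Draw 11: a1=0.414, a2=0.456, a3=1.992, a0=2.862; τ=−ln(0.6354)/2.862=0.158 → t=1.369 > T=1.27: stop.
At T=1.27: R=2 M=2 Z=3; the largest is Z.

Dominant species at T: Z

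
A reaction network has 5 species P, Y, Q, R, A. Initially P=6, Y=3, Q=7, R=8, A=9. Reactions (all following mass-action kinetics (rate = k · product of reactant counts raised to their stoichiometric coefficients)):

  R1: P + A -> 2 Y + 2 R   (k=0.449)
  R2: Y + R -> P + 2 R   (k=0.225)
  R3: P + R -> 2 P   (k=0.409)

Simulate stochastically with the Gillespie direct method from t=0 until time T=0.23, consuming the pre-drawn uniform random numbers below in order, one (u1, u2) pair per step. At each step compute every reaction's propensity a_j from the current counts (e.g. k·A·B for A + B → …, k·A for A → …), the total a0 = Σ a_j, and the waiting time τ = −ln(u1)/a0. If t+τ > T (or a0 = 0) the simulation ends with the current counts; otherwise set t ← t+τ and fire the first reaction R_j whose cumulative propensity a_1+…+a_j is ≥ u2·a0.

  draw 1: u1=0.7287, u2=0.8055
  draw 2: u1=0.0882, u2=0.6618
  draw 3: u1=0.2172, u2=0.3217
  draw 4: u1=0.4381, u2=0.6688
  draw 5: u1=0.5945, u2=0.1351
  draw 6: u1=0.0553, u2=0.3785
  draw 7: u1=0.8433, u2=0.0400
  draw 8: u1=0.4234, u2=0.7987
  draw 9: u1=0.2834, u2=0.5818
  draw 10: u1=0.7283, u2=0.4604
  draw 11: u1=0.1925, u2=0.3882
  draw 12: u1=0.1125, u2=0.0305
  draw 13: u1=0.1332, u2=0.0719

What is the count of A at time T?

t=0.000: P=6 Y=3 Q=7 R=8 A=9
Draw 1: a1=24.246, a2=5.400, a3=19.632, a0=49.278; τ=−ln(0.7287)/49.278=0.006 → t=0.006; u2·a0=0.8055·49.278=39.693; a1+a2=29.646 < 39.693 ≤ a1+…+a3=49.278 → R3 fires; P=7 Y=3 Q=7 R=7 A=9
Draw 2: a1=28.287, a2=4.725, a3=20.041, a0=53.053; τ=−ln(0.0882)/53.053=0.046 → t=0.052; u2·a0=0.6618·53.053=35.110; a1+a2=33.012 < 35.110 ≤ a1+…+a3=53.053 → R3 fires; P=8 Y=3 Q=7 R=6 A=9
Draw 3: a1=32.328, a2=4.050, a3=19.632, a0=56.010; τ=−ln(0.2172)/56.010=0.027 → t=0.079; u2·a0=0.3217·56.010=18.018 ≤ a1=32.328 → R1 fires; P=7 Y=5 Q=7 R=8 A=8
Draw 4: a1=25.144, a2=9.000, a3=22.904, a0=57.048; τ=−ln(0.4381)/57.048=0.014 → t=0.094; u2·a0=0.6688·57.048=38.154; a1+a2=34.144 < 38.154 ≤ a1+…+a3=57.048 → R3 fires; P=8 Y=5 Q=7 R=7 A=8
Draw 5: a1=28.736, a2=7.875, a3=22.904, a0=59.515; τ=−ln(0.5945)/59.515=0.009 → t=0.103; u2·a0=0.1351·59.515=8.040 ≤ a1=28.736 → R1 fires; P=7 Y=7 Q=7 R=9 A=7
Draw 6: a1=22.001, a2=14.175, a3=25.767, a0=61.943; τ=−ln(0.0553)/61.943=0.047 → t=0.149; u2·a0=0.3785·61.943=23.445; a1=22.001 < 23.445 ≤ a1+a2=36.176 → R2 fires; P=8 Y=6 Q=7 R=10 A=7
Draw 7: a1=25.144, a2=13.500, a3=32.720, a0=71.364; τ=−ln(0.8433)/71.364=0.002 → t=0.152; u2·a0=0.0400·71.364=2.855 ≤ a1=25.144 → R1 fires; P=7 Y=8 Q=7 R=12 A=6
Draw 8: a1=18.858, a2=21.600, a3=34.356, a0=74.814; τ=−ln(0.4234)/74.814=0.011 → t=0.163; u2·a0=0.7987·74.814=59.754; a1+a2=40.458 < 59.754 ≤ a1+…+a3=74.814 → R3 fires; P=8 Y=8 Q=7 R=11 A=6
Draw 9: a1=21.552, a2=19.800, a3=35.992, a0=77.344; τ=−ln(0.2834)/77.344=0.016 → t=0.180; u2·a0=0.5818·77.344=44.999; a1+a2=41.352 < 44.999 ≤ a1+…+a3=77.344 → R3 fires; P=9 Y=8 Q=7 R=10 A=6
Draw 10: a1=24.246, a2=18.000, a3=36.810, a0=79.056; τ=−ln(0.7283)/79.056=0.004 → t=0.184; u2·a0=0.4604·79.056=36.397; a1=24.246 < 36.397 ≤ a1+a2=42.246 → R2 fires; P=10 Y=7 Q=7 R=11 A=6
Draw 11: a1=26.940, a2=17.325, a3=44.990, a0=89.255; τ=−ln(0.1925)/89.255=0.018 → t=0.202; u2·a0=0.3882·89.255=34.649; a1=26.940 < 34.649 ≤ a1+a2=44.265 → R2 fires; P=11 Y=6 Q=7 R=12 A=6
Draw 12: a1=29.634, a2=16.200, a3=53.988, a0=99.822; τ=−ln(0.1125)/99.822=0.022 → t=0.224; u2·a0=0.0305·99.822=3.045 ≤ a1=29.634 → R1 fires; P=10 Y=8 Q=7 R=14 A=5
Draw 13: a1=22.450, a2=25.200, a3=57.260, a0=104.910; τ=−ln(0.1332)/104.910=0.019 → t=0.243 > T=0.23: stop.
Read off A at T=0.23: 5

A at T = 5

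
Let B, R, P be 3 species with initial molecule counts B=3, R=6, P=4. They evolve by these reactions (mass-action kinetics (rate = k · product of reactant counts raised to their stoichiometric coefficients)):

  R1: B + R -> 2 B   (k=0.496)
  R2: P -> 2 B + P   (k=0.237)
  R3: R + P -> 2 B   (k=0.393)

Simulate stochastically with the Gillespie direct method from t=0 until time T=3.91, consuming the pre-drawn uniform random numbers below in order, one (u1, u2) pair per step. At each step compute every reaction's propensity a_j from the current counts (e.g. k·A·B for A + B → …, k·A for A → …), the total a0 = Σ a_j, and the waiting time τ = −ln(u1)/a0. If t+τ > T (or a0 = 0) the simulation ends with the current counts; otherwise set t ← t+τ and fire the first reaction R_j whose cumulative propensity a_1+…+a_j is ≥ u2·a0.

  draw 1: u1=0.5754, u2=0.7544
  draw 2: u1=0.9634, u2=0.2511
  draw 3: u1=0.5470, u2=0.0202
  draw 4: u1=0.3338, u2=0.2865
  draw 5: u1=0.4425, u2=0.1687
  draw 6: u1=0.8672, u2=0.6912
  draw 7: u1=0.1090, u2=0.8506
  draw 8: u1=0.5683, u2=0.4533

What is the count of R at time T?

t=0.000: B=3 R=6 P=4
Draw 1: a1=8.928, a2=0.948, a3=9.432, a0=19.308; τ=−ln(0.5754)/19.308=0.029 → t=0.029; u2·a0=0.7544·19.308=14.566; a1+a2=9.876 < 14.566 ≤ a1+…+a3=19.308 → R3 fires; B=5 R=5 P=3
Draw 2: a1=12.400, a2=0.711, a3=5.895, a0=19.006; τ=−ln(0.9634)/19.006=0.002 → t=0.031; u2·a0=0.2511·19.006=4.772 ≤ a1=12.400 → R1 fires; B=6 R=4 P=3
Draw 3: a1=11.904, a2=0.711, a3=4.716, a0=17.331; τ=−ln(0.5470)/17.331=0.035 → t=0.065; u2·a0=0.0202·17.331=0.350 ≤ a1=11.904 → R1 fires; B=7 R=3 P=3
Draw 4: a1=10.416, a2=0.711, a3=3.537, a0=14.664; τ=−ln(0.3338)/14.664=0.075 → t=0.140; u2·a0=0.2865·14.664=4.201 ≤ a1=10.416 → R1 fires; B=8 R=2 P=3
Draw 5: a1=7.936, a2=0.711, a3=2.358, a0=11.005; τ=−ln(0.4425)/11.005=0.074 → t=0.214; u2·a0=0.1687·11.005=1.857 ≤ a1=7.936 → R1 fires; B=9 R=1 P=3
Draw 6: a1=4.464, a2=0.711, a3=1.179, a0=6.354; τ=−ln(0.8672)/6.354=0.022 → t=0.237; u2·a0=0.6912·6.354=4.392 ≤ a1=4.464 → R1 fires; B=10 R=0 P=3
Draw 7: a1=0.000, a2=0.711, a3=0.000, a0=0.711; τ=−ln(0.1090)/0.711=3.117 → t=3.354; u2·a0=0.8506·0.711=0.605; a1=0.000 < 0.605 ≤ a1+a2=0.711 → R2 fires; B=12 R=0 P=3
Draw 8: a1=0.000, a2=0.711, a3=0.000, a0=0.711; τ=−ln(0.5683)/0.711=0.795 → t=4.149 > T=3.91: stop.
Read off R at T=3.91: 0

R at T = 0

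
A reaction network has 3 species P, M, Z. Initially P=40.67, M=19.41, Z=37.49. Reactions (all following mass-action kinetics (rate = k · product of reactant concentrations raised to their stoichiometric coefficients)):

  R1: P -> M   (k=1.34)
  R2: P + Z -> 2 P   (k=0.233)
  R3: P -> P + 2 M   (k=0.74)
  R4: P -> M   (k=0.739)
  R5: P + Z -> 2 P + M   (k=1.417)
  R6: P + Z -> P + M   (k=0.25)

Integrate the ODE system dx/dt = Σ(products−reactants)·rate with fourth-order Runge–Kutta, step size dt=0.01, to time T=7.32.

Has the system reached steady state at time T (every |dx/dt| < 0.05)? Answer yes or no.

Steady state at T: yes

RK4 with dt=0.01: 732 steps to T=7.32. Trajectory (selected grid times):
t=0.00: P=40.67 M=19.41 Z=37.49
t=0.81: P=13.72 M=154.18 Z=0.00
t=1.63: P=2.49 M=173.39 Z=0.00
t=2.44: P=0.46 M=176.87 Z=0.00
t=3.25: P=0.09 M=177.51 Z=0.00
t=4.07: P=0.02 M=177.63 Z=0.00
t=4.88: P=0.00 M=177.65 Z=0.00
t=5.69: P=0.00 M=177.66 Z=0.00
t=6.51: P=0.00 M=177.66 Z=0.00
t=7.32: P=0.00 M=177.66 Z=0.00
Rates at T: R1=0.0000, R2=0.0000, R3=0.0000, R4=0.0000, R5=0.0000, R6=0.0000
dx/dt at T (Σ net stoichiometry × rate): P=-0.0000, M=+0.0001, Z=-0.0000
Largest |dx/dt| is |+0.0001| (M) < 0.05 → steady.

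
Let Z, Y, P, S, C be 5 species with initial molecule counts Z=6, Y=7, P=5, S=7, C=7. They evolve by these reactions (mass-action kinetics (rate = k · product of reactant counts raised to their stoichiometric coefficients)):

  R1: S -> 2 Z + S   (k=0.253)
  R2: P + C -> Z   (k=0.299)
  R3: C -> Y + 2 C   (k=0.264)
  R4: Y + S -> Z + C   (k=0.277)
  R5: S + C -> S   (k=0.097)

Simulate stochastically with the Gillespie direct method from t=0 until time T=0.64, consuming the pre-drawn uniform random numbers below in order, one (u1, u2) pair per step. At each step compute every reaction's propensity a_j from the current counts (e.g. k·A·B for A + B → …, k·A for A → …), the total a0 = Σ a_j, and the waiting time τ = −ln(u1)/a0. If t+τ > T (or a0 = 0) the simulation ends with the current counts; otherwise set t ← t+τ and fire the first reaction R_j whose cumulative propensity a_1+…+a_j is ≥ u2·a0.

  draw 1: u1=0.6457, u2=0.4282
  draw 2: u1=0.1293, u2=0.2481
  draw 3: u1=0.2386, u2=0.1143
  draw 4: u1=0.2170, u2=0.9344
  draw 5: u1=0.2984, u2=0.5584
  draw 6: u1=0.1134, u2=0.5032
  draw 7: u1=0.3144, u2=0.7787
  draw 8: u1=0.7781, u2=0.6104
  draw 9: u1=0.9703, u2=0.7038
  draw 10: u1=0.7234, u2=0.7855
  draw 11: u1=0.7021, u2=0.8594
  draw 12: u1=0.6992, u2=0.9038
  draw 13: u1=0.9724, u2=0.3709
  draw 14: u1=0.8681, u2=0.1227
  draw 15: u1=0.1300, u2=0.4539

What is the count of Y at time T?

Y at T = 2

t=0.000: Z=6 Y=7 P=5 S=7 C=7
Draw 1: a1=1.771, a2=10.465, a3=1.848, a4=13.573, a5=4.753, a0=32.410; τ=−ln(0.6457)/32.410=0.013 → t=0.013; u2·a0=0.4282·32.410=13.878; a1+a2=12.236 < 13.878 ≤ a1+…+a3=14.084 → R3 fires; Z=6 Y=8 P=5 S=7 C=8
Draw 2: a1=1.771, a2=11.960, a3=2.112, a4=15.512, a5=5.432, a0=36.787; τ=−ln(0.1293)/36.787=0.056 → t=0.069; u2·a0=0.2481·36.787=9.127; a1=1.771 < 9.127 ≤ a1+a2=13.731 → R2 fires; Z=7 Y=8 P=4 S=7 C=7
Draw 3: a1=1.771, a2=8.372, a3=1.848, a4=15.512, a5=4.753, a0=32.256; τ=−ln(0.2386)/32.256=0.044 → t=0.114; u2·a0=0.1143·32.256=3.687; a1=1.771 < 3.687 ≤ a1+a2=10.143 → R2 fires; Z=8 Y=8 P=3 S=7 C=6
Draw 4: a1=1.771, a2=5.382, a3=1.584, a4=15.512, a5=4.074, a0=28.323; τ=−ln(0.2170)/28.323=0.054 → t=0.167; u2·a0=0.9344·28.323=26.465; a1+…+a4=24.249 < 26.465 ≤ a1+…+a5=28.323 → R5 fires; Z=8 Y=8 P=3 S=7 C=5
Draw 5: a1=1.771, a2=4.485, a3=1.320, a4=15.512, a5=3.395, a0=26.483; τ=−ln(0.2984)/26.483=0.046 → t=0.213; u2·a0=0.5584·26.483=14.788; a1+…+a3=7.576 < 14.788 ≤ a1+…+a4=23.088 → R4 fires; Z=9 Y=7 P=3 S=6 C=6
Draw 6: a1=1.518, a2=5.382, a3=1.584, a4=11.634, a5=3.492, a0=23.610; τ=−ln(0.1134)/23.610=0.092 → t=0.305; u2·a0=0.5032·23.610=11.881; a1+…+a3=8.484 < 11.881 ≤ a1+…+a4=20.118 → R4 fires; Z=10 Y=6 P=3 S=5 C=7
Draw 7: a1=1.265, a2=6.279, a3=1.848, a4=8.310, a5=3.395, a0=21.097; τ=−ln(0.3144)/21.097=0.055 → t=0.360; u2·a0=0.7787·21.097=16.428; a1+…+a3=9.392 < 16.428 ≤ a1+…+a4=17.702 → R4 fires; Z=11 Y=5 P=3 S=4 C=8
Draw 8: a1=1.012, a2=7.176, a3=2.112, a4=5.540, a5=3.104, a0=18.944; τ=−ln(0.7781)/18.944=0.013 → t=0.373; u2·a0=0.6104·18.944=11.563; a1+…+a3=10.300 < 11.563 ≤ a1+…+a4=15.840 → R4 fires; Z=12 Y=4 P=3 S=3 C=9
Draw 9: a1=0.759, a2=8.073, a3=2.376, a4=3.324, a5=2.619, a0=17.151; τ=−ln(0.9703)/17.151=0.002 → t=0.375; u2·a0=0.7038·17.151=12.071; a1+…+a3=11.208 < 12.071 ≤ a1+…+a4=14.532 → R4 fires; Z=13 Y=3 P=3 S=2 C=10
Draw 10: a1=0.506, a2=8.970, a3=2.640, a4=1.662, a5=1.940, a0=15.718; τ=−ln(0.7234)/15.718=0.021 → t=0.396; u2·a0=0.7855·15.718=12.346; a1+…+a3=12.116 < 12.346 ≤ a1+…+a4=13.778 → R4 fires; Z=14 Y=2 P=3 S=1 C=11
Draw 11: a1=0.253, a2=9.867, a3=2.904, a4=0.554, a5=1.067, a0=14.645; τ=−ln(0.7021)/14.645=0.024 → t=0.420; u2·a0=0.8594·14.645=12.586; a1+a2=10.120 < 12.586 ≤ a1+…+a3=13.024 → R3 fires; Z=14 Y=3 P=3 S=1 C=12
Draw 12: a1=0.253, a2=10.764, a3=3.168, a4=0.831, a5=1.164, a0=16.180; τ=−ln(0.6992)/16.180=0.022 → t=0.442; u2·a0=0.9038·16.180=14.623; a1+…+a3=14.185 < 14.623 ≤ a1+…+a4=15.016 → R4 fires; Z=15 Y=2 P=3 S=0 C=13
Draw 13: a1=0.000, a2=11.661, a3=3.432, a4=0.000, a5=0.000, a0=15.093; τ=−ln(0.9724)/15.093=0.002 → t=0.444; u2·a0=0.3709·15.093=5.598; a1=0.000 < 5.598 ≤ a1+a2=11.661 → R2 fires; Z=16 Y=2 P=2 S=0 C=12
Draw 14: a1=0.000, a2=7.176, a3=3.168, a4=0.000, a5=0.000, a0=10.344; τ=−ln(0.8681)/10.344=0.014 → t=0.458; u2·a0=0.1227·10.344=1.269; a1=0.000 < 1.269 ≤ a1+a2=7.176 → R2 fires; Z=17 Y=2 P=1 S=0 C=11
Draw 15: a1=0.000, a2=3.289, a3=2.904, a4=0.000, a5=0.000, a0=6.193; τ=−ln(0.1300)/6.193=0.329 → t=0.787 > T=0.64: stop.
Read off Y at T=0.64: 2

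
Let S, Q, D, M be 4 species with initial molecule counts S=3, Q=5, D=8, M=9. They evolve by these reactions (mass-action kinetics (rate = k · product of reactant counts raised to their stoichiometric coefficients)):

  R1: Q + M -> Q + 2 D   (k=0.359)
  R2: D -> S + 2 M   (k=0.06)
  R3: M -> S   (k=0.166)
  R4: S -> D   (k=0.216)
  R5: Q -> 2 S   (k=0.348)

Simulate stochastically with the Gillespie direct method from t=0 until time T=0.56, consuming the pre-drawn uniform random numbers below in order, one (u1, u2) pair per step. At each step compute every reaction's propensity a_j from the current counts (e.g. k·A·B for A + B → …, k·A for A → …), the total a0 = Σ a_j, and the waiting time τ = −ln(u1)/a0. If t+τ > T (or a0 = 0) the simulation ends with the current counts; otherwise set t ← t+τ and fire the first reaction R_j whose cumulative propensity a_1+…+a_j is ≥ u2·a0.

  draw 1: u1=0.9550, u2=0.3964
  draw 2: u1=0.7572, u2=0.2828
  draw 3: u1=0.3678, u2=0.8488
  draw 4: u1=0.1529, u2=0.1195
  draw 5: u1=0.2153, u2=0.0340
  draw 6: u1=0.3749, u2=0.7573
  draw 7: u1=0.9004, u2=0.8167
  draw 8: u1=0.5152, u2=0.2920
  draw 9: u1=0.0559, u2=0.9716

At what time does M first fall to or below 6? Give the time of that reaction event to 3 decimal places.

Threshold first reached at t = 0.077

t=0.000: S=3 Q=5 D=8 M=9
Draw 1: a1=16.155, a2=0.480, a3=1.494, a4=0.648, a5=1.740, a0=20.517; τ=−ln(0.9550)/20.517=0.002 → t=0.002; u2·a0=0.3964·20.517=8.133 ≤ a1=16.155 → R1 fires; S=3 Q=5 D=10 M=8
Draw 2: a1=14.360, a2=0.600, a3=1.328, a4=0.648, a5=1.740, a0=18.676; τ=−ln(0.7572)/18.676=0.015 → t=0.017; u2·a0=0.2828·18.676=5.282 ≤ a1=14.360 → R1 fires; S=3 Q=5 D=12 M=7
Draw 3: a1=12.565, a2=0.720, a3=1.162, a4=0.648, a5=1.740, a0=16.835; τ=−ln(0.3678)/16.835=0.059 → t=0.077; u2·a0=0.8488·16.835=14.290; a1+a2=13.285 < 14.290 ≤ a1+…+a3=14.447 → R3 fires; S=4 Q=5 D=12 M=6
Draw 4: a1=10.770, a2=0.720, a3=0.996, a4=0.864, a5=1.740, a0=15.090; τ=−ln(0.1529)/15.090=0.124 → t=0.201; u2·a0=0.1195·15.090=1.803 ≤ a1=10.770 → R1 fires; S=4 Q=5 D=14 M=5
Draw 5: a1=8.975, a2=0.840, a3=0.830, a4=0.864, a5=1.740, a0=13.249; τ=−ln(0.2153)/13.249=0.116 → t=0.317; u2·a0=0.0340·13.249=0.450 ≤ a1=8.975 → R1 fires; S=4 Q=5 D=16 M=4
Draw 6: a1=7.180, a2=0.960, a3=0.664, a4=0.864, a5=1.740, a0=11.408; τ=−ln(0.3749)/11.408=0.086 → t=0.403; u2·a0=0.7573·11.408=8.639; a1+a2=8.140 < 8.639 ≤ a1+…+a3=8.804 → R3 fires; S=5 Q=5 D=16 M=3
Draw 7: a1=5.385, a2=0.960, a3=0.498, a4=1.080, a5=1.740, a0=9.663; τ=−ln(0.9004)/9.663=0.011 → t=0.414; u2·a0=0.8167·9.663=7.892; a1+…+a3=6.843 < 7.892 ≤ a1+…+a4=7.923 → R4 fires; S=4 Q=5 D=17 M=3
Draw 8: a1=5.385, a2=1.020, a3=0.498, a4=0.864, a5=1.740, a0=9.507; τ=−ln(0.5152)/9.507=0.070 → t=0.484; u2·a0=0.2920·9.507=2.776 ≤ a1=5.385 → R1 fires; S=4 Q=5 D=19 M=2
Draw 9: a1=3.590, a2=1.140, a3=0.332, a4=0.864, a5=1.740, a0=7.666; τ=−ln(0.0559)/7.666=0.376 → t=0.860 > T=0.56: stop.
M first becomes ≤ 6 when it reaches 6 at the event at t=0.077.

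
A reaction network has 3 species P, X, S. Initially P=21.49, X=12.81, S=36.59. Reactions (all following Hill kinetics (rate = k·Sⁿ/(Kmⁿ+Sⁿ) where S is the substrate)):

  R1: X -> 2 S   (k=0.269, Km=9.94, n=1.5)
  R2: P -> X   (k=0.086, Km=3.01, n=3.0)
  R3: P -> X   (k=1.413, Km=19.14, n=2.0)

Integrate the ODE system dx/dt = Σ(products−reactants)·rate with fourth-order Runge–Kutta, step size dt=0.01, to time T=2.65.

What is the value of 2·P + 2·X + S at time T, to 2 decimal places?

Value at T = 105.19

Check how each reaction changes W = 2·P + 2·X + S (weight of products minus weight of reactants):
R1: X -> 2 S: (1·2) − (2·1) = 2 − 2 = 0
R2: P -> X: (2·1) − (2·1) = 2 − 2 = 0
R3: P -> X: (2·1) − (2·1) = 2 − 2 = 0
Every reaction leaves W unchanged, so W is conserved and no simulation is needed: W(T) = W(0) = 2·21.49 + 2·12.81 + 36.59 = 105.19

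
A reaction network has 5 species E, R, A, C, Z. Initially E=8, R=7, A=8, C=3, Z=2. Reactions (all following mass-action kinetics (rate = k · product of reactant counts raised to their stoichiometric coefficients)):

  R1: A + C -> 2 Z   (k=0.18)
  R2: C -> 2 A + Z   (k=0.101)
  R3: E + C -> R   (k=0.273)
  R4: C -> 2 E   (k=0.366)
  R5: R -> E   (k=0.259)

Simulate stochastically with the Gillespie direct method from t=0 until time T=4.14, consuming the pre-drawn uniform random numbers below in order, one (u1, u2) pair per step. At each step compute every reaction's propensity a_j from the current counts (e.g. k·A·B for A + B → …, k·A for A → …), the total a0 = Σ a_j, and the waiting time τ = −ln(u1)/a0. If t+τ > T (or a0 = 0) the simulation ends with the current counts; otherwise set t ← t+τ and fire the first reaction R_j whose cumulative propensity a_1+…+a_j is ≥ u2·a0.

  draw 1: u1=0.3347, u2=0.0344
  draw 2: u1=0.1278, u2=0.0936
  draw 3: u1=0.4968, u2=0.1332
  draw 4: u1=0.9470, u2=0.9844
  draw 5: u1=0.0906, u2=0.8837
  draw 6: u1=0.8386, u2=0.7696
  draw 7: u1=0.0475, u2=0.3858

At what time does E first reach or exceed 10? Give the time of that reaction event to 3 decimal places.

Threshold first reached at t = 1.993

t=0.000: E=8 R=7 A=8 C=3 Z=2
Draw 1: a1=4.320, a2=0.303, a3=6.552, a4=1.098, a5=1.813, a0=14.086; τ=−ln(0.3347)/14.086=0.078 → t=0.078; u2·a0=0.0344·14.086=0.485 ≤ a1=4.320 → R1 fires; E=8 R=7 A=7 C=2 Z=4
Draw 2: a1=2.520, a2=0.202, a3=4.368, a4=0.732, a5=1.813, a0=9.635; τ=−ln(0.1278)/9.635=0.214 → t=0.291; u2·a0=0.0936·9.635=0.902 ≤ a1=2.520 → R1 fires; E=8 R=7 A=6 C=1 Z=6
Draw 3: a1=1.080, a2=0.101, a3=2.184, a4=0.366, a5=1.813, a0=5.544; τ=−ln(0.4968)/5.544=0.126 → t=0.417; u2·a0=0.1332·5.544=0.738 ≤ a1=1.080 → R1 fires; E=8 R=7 A=5 C=0 Z=8
Draw 4: a1=0.000, a2=0.000, a3=0.000, a4=0.000, a5=1.813, a0=1.813; τ=−ln(0.9470)/1.813=0.030 → t=0.447; u2·a0=0.9844·1.813=1.785; a1+…+a4=0.000 < 1.785 ≤ a1+…+a5=1.813 → R5 fires; E=9 R=6 A=5 C=0 Z=8
Draw 5: a1=0.000, a2=0.000, a3=0.000, a4=0.000, a5=1.554, a0=1.554; τ=−ln(0.0906)/1.554=1.545 → t=1.993; u2·a0=0.8837·1.554=1.373; a1+…+a4=0.000 < 1.373 ≤ a1+…+a5=1.554 → R5 fires; E=10 R=5 A=5 C=0 Z=8
Draw 6: a1=0.000, a2=0.000, a3=0.000, a4=0.000, a5=1.295, a0=1.295; τ=−ln(0.8386)/1.295=0.136 → t=2.129; u2·a0=0.7696·1.295=0.997; a1+…+a4=0.000 < 0.997 ≤ a1+…+a5=1.295 → R5 fires; E=11 R=4 A=5 C=0 Z=8
Draw 7: a1=0.000, a2=0.000, a3=0.000, a4=0.000, a5=1.036, a0=1.036; τ=−ln(0.0475)/1.036=2.941 → t=5.070 > T=4.14: stop.
E first becomes ≥ 10 when it reaches 10 at the event at t=1.993.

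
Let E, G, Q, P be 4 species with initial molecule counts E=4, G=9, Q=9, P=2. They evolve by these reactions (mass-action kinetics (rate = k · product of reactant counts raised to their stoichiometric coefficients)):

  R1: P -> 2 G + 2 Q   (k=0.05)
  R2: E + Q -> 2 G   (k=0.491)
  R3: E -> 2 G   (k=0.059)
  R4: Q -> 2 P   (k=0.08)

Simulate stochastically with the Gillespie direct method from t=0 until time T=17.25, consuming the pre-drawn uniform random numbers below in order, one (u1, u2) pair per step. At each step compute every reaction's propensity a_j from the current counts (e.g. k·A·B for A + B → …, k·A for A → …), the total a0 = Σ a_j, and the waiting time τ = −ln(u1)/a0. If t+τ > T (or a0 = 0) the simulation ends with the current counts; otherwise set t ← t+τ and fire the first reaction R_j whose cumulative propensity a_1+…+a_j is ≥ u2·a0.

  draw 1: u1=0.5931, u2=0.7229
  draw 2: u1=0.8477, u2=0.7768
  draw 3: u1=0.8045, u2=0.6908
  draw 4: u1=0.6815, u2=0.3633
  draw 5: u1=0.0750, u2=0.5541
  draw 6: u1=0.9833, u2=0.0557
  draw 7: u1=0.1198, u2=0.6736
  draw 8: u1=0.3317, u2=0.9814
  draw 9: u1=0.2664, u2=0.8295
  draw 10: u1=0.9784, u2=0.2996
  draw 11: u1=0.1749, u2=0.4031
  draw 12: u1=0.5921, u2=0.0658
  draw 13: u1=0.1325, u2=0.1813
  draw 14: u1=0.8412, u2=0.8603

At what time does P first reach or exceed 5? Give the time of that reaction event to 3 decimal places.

Threshold first reached at t = 8.757

t=0.000: E=4 G=9 Q=9 P=2
Draw 1: a1=0.100, a2=17.676, a3=0.236, a4=0.720, a0=18.732; τ=−ln(0.5931)/18.732=0.028 → t=0.028; u2·a0=0.7229·18.732=13.541; a1=0.100 < 13.541 ≤ a1+a2=17.776 → R2 fires; E=3 G=11 Q=8 P=2
Draw 2: a1=0.100, a2=11.784, a3=0.177, a4=0.640, a0=12.701; τ=−ln(0.8477)/12.701=0.013 → t=0.041; u2·a0=0.7768·12.701=9.866; a1=0.100 < 9.866 ≤ a1+a2=11.884 → R2 fires; E=2 G=13 Q=7 P=2
Draw 3: a1=0.100, a2=6.874, a3=0.118, a4=0.560, a0=7.652; τ=−ln(0.8045)/7.652=0.028 → t=0.069; u2·a0=0.6908·7.652=5.286; a1=0.100 < 5.286 ≤ a1+a2=6.974 → R2 fires; E=1 G=15 Q=6 P=2
Draw 4: a1=0.100, a2=2.946, a3=0.059, a4=0.480, a0=3.585; τ=−ln(0.6815)/3.585=0.107 → t=0.176; u2·a0=0.3633·3.585=1.302; a1=0.100 < 1.302 ≤ a1+a2=3.046 → R2 fires; E=0 G=17 Q=5 P=2
Draw 5: a1=0.100, a2=0.000, a3=0.000, a4=0.400, a0=0.500; τ=−ln(0.0750)/0.500=5.181 → t=5.357; u2·a0=0.5541·0.500=0.277; a1+…+a3=0.100 < 0.277 ≤ a1+…+a4=0.500 → R4 fires; E=0 G=17 Q=4 P=4
Draw 6: a1=0.200, a2=0.000, a3=0.000, a4=0.320, a0=0.520; τ=−ln(0.9833)/0.520=0.032 → t=5.389; u2·a0=0.0557·0.520=0.029 ≤ a1=0.200 → R1 fires; E=0 G=19 Q=6 P=3
Draw 7: a1=0.150, a2=0.000, a3=0.000, a4=0.480, a0=0.630; τ=−ln(0.1198)/0.630=3.368 → t=8.757; u2·a0=0.6736·0.630=0.424; a1+…+a3=0.150 < 0.424 ≤ a1+…+a4=0.630 → R4 fires; E=0 G=19 Q=5 P=5
Draw 8: a1=0.250, a2=0.000, a3=0.000, a4=0.400, a0=0.650; τ=−ln(0.3317)/0.650=1.698 → t=10.455; u2·a0=0.9814·0.650=0.638; a1+…+a3=0.250 < 0.638 ≤ a1+…+a4=0.650 → R4 fires; E=0 G=19 Q=4 P=7
Draw 9: a1=0.350, a2=0.000, a3=0.000, a4=0.320, a0=0.670; τ=−ln(0.2664)/0.670=1.974 → t=12.429; u2·a0=0.8295·0.670=0.556; a1+…+a3=0.350 < 0.556 ≤ a1+…+a4=0.670 → R4 fires; E=0 G=19 Q=3 P=9
Draw 10: a1=0.450, a2=0.000, a3=0.000, a4=0.240, a0=0.690; τ=−ln(0.9784)/0.690=0.032 → t=12.461; u2·a0=0.2996·0.690=0.207 ≤ a1=0.450 → R1 fires; E=0 G=21 Q=5 P=8
Draw 11: a1=0.400, a2=0.000, a3=0.000, a4=0.400, a0=0.800; τ=−ln(0.1749)/0.800=2.179 → t=14.640; u2·a0=0.4031·0.800=0.322 ≤ a1=0.400 → R1 fires; E=0 G=23 Q=7 P=7
Draw 12: a1=0.350, a2=0.000, a3=0.000, a4=0.560, a0=0.910; τ=−ln(0.5921)/0.910=0.576 → t=15.216; u2·a0=0.0658·0.910=0.060 ≤ a1=0.350 → R1 fires; E=0 G=25 Q=9 P=6
Draw 13: a1=0.300, a2=0.000, a3=0.000, a4=0.720, a0=1.020; τ=−ln(0.1325)/1.020=1.982 → t=17.198; u2·a0=0.1813·1.020=0.185 ≤ a1=0.300 → R1 fires; E=0 G=27 Q=11 P=5
Draw 14: a1=0.250, a2=0.000, a3=0.000, a4=0.880, a0=1.130; τ=−ln(0.8412)/1.130=0.153 → t=17.351 > T=17.25: stop.
P first becomes ≥ 5 when it reaches 5 at the event at t=8.757.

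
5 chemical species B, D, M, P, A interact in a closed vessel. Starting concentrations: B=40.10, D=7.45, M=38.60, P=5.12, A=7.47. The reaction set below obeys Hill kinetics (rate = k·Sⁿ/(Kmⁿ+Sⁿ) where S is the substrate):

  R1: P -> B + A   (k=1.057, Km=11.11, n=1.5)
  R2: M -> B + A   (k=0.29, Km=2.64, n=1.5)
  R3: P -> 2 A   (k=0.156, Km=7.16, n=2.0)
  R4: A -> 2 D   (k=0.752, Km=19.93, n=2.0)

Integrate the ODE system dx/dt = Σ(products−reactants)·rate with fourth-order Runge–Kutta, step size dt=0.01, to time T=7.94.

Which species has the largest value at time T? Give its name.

RK4 with dt=0.01: 794 steps to T=7.94. Trajectory (selected grid times):
t=0.00: B=40.10 D=7.45 M=38.60 P=5.12 A=7.47
t=0.88: B=40.57 D=7.62 M=38.35 P=4.86 A=7.94
t=1.76: B=41.02 D=7.81 M=38.10 P=4.62 A=8.38
t=2.65: B=41.47 D=8.02 M=37.85 P=4.38 A=8.80
t=3.53: B=41.89 D=8.25 M=37.59 P=4.17 A=9.19
t=4.41: B=42.31 D=8.49 M=37.34 P=3.97 A=9.56
t=5.29: B=42.72 D=8.74 M=37.09 P=3.78 A=9.90
t=6.18: B=43.13 D=9.01 M=36.84 P=3.60 A=10.23
t=7.06: B=43.52 D=9.30 M=36.59 P=3.43 A=10.53
t=7.94: B=43.90 D=9.59 M=36.34 P=3.27 A=10.81
At T=7.94: B=43.90 D=9.59 M=36.34 P=3.27 A=10.81; the largest is B.

Dominant species at T: B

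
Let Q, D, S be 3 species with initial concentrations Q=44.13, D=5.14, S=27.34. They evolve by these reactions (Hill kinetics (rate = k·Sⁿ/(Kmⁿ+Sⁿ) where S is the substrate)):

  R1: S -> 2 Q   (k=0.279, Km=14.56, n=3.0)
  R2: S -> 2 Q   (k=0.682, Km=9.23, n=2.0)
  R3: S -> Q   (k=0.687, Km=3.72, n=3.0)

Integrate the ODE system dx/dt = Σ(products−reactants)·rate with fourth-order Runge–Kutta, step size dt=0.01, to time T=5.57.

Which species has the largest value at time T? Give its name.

RK4 with dt=0.01: 557 steps to T=5.57. Trajectory (selected grid times):
t=0.00: Q=44.13 D=5.14 S=27.34
t=0.62: Q=45.61 D=5.14 S=26.39
t=1.24: Q=47.08 D=5.14 S=25.44
t=1.86: Q=48.54 D=5.14 S=24.50
t=2.48: Q=49.98 D=5.14 S=23.57
t=3.09: Q=51.39 D=5.14 S=22.65
t=3.71: Q=52.80 D=5.14 S=21.73
t=4.33: Q=54.20 D=5.14 S=20.82
t=4.95: Q=55.58 D=5.14 S=19.92
t=5.57: Q=56.94 D=5.14 S=19.03
At T=5.57: Q=56.94 D=5.14 S=19.03; the largest is Q.

Dominant species at T: Q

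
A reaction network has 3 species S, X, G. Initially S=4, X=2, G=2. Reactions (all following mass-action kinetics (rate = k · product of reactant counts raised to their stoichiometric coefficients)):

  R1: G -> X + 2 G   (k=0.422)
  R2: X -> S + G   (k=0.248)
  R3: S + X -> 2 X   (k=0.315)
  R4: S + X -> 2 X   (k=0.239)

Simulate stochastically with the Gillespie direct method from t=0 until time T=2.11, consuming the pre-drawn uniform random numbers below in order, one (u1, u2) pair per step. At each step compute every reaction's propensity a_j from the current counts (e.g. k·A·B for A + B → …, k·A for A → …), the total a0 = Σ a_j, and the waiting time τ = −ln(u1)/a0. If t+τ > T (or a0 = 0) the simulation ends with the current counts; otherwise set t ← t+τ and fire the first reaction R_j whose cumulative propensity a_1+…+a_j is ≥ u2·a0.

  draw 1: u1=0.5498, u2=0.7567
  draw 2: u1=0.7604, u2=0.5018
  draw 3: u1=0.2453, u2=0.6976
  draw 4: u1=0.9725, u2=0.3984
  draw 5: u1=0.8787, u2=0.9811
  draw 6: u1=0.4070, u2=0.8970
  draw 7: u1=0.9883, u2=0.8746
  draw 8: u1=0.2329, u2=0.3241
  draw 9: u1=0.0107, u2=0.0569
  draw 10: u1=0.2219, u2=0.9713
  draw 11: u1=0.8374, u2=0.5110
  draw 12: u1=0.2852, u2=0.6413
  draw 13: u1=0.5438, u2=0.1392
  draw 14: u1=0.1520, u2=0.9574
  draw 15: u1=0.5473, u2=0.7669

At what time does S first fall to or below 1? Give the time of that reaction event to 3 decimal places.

Threshold first reached at t = 0.370

t=0.000: S=4 X=2 G=2
Draw 1: a1=0.844, a2=0.496, a3=2.520, a4=1.912, a0=5.772; τ=−ln(0.5498)/5.772=0.104 → t=0.104; u2·a0=0.7567·5.772=4.368; a1+…+a3=3.860 < 4.368 ≤ a1+…+a4=5.772 → R4 fires; S=3 X=3 G=2
Draw 2: a1=0.844, a2=0.744, a3=2.835, a4=2.151, a0=6.574; τ=−ln(0.7604)/6.574=0.042 → t=0.145; u2·a0=0.5018·6.574=3.299; a1+a2=1.588 < 3.299 ≤ a1+…+a3=4.423 → R3 fires; S=2 X=4 G=2
Draw 3: a1=0.844, a2=0.992, a3=2.520, a4=1.912, a0=6.268; τ=−ln(0.2453)/6.268=0.224 → t=0.370; u2·a0=0.6976·6.268=4.373; a1+…+a3=4.356 < 4.373 ≤ a1+…+a4=6.268 → R4 fires; S=1 X=5 G=2
Draw 4: a1=0.844, a2=1.240, a3=1.575, a4=1.195, a0=4.854; τ=−ln(0.9725)/4.854=0.006 → t=0.375; u2·a0=0.3984·4.854=1.934; a1=0.844 < 1.934 ≤ a1+a2=2.084 → R2 fires; S=2 X=4 G=3
Draw 5: a1=1.266, a2=0.992, a3=2.520, a4=1.912, a0=6.690; τ=−ln(0.8787)/6.690=0.019 → t=0.395; u2·a0=0.9811·6.690=6.564; a1+…+a3=4.778 < 6.564 ≤ a1+…+a4=6.690 → R4 fires; S=1 X=5 G=3
Draw 6: a1=1.266, a2=1.240, a3=1.575, a4=1.195, a0=5.276; τ=−ln(0.4070)/5.276=0.170 → t=0.565; u2·a0=0.8970·5.276=4.733; a1+…+a3=4.081 < 4.733 ≤ a1+…+a4=5.276 → R4 fires; S=0 X=6 G=3
Draw 7: a1=1.266, a2=1.488, a3=0.000, a4=0.000, a0=2.754; τ=−ln(0.9883)/2.754=0.004 → t=0.569; u2·a0=0.8746·2.754=2.409; a1=1.266 < 2.409 ≤ a1+a2=2.754 → R2 fires; S=1 X=5 G=4
Draw 8: a1=1.688, a2=1.240, a3=1.575, a4=1.195, a0=5.698; τ=−ln(0.2329)/5.698=0.256 → t=0.825; u2·a0=0.3241·5.698=1.847; a1=1.688 < 1.847 ≤ a1+a2=2.928 → R2 fires; S=2 X=4 G=5
Draw 9: a1=2.110, a2=0.992, a3=2.520, a4=1.912, a0=7.534; τ=−ln(0.0107)/7.534=0.602 → t=1.427; u2·a0=0.0569·7.534=0.429 ≤ a1=2.110 → R1 fires; S=2 X=5 G=6
Draw 10: a1=2.532, a2=1.240, a3=3.150, a4=2.390, a0=9.312; τ=−ln(0.2219)/9.312=0.162 → t=1.589; u2·a0=0.9713·9.312=9.045; a1+…+a3=6.922 < 9.045 ≤ a1+…+a4=9.312 → R4 fires; S=1 X=6 G=6
Draw 11: a1=2.532, a2=1.488, a3=1.890, a4=1.434, a0=7.344; τ=−ln(0.8374)/7.344=0.024 → t=1.613; u2·a0=0.5110·7.344=3.753; a1=2.532 < 3.753 ≤ a1+a2=4.020 → R2 fires; S=2 X=5 G=7
Draw 12: a1=2.954, a2=1.240, a3=3.150, a4=2.390, a0=9.734; τ=−ln(0.2852)/9.734=0.129 → t=1.742; u2·a0=0.6413·9.734=6.242; a1+a2=4.194 < 6.242 ≤ a1+…+a3=7.344 → R3 fires; S=1 X=6 G=7
Draw 13: a1=2.954, a2=1.488, a3=1.890, a4=1.434, a0=7.766; τ=−ln(0.5438)/7.766=0.078 → t=1.820; u2·a0=0.1392·7.766=1.081 ≤ a1=2.954 → R1 fires; S=1 X=7 G=8
Draw 14: a1=3.376, a2=1.736, a3=2.205, a4=1.673, a0=8.990; τ=−ln(0.1520)/8.990=0.210 → t=2.030; u2·a0=0.9574·8.990=8.607; a1+…+a3=7.317 < 8.607 ≤ a1+…+a4=8.990 → R4 fires; S=0 X=8 G=8
Draw 15: a1=3.376, a2=1.984, a3=0.000, a4=0.000, a0=5.360; τ=−ln(0.5473)/5.360=0.112 → t=2.142 > T=2.11: stop.
S first becomes ≤ 1 when it reaches 1 at the event at t=0.370.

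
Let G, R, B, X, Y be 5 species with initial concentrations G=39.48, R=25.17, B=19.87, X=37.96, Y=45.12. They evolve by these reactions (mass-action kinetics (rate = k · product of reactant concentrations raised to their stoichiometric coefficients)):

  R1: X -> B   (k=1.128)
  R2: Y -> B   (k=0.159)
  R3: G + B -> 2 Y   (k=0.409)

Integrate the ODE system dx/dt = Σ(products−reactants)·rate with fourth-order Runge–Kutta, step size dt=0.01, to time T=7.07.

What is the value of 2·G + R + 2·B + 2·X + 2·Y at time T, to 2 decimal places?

Check how each reaction changes W = 2·G + R + 2·B + 2·X + 2·Y (weight of products minus weight of reactants):
R1: X -> B: (2·1) − (2·1) = 2 − 2 = 0
R2: Y -> B: (2·1) − (2·1) = 2 − 2 = 0
R3: G + B -> 2 Y: (2·2) − (2·1 + 2·1) = 4 − 4 = 0
Every reaction leaves W unchanged, so W is conserved and no simulation is needed: W(T) = W(0) = 2·39.48 + 25.17 + 2·19.87 + 2·37.96 + 2·45.12 = 310.03

Value at T = 310.03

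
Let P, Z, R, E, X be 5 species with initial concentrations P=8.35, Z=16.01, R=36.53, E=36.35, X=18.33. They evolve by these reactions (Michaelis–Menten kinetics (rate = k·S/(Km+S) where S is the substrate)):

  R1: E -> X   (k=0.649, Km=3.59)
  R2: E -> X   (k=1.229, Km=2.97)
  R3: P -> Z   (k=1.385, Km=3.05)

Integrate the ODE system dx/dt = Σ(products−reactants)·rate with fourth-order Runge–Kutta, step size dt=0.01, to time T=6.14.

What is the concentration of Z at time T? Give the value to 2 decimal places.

Z at T = 21.38

RK4 with dt=0.01: 614 steps to T=6.14. Trajectory (selected grid times):
t=0.00: P=8.35 Z=16.01 R=36.53 E=36.35 X=18.33
t=0.68: P=7.67 Z=16.69 R=36.53 E=35.18 X=19.50
t=1.36: P=7.00 Z=17.36 R=36.53 E=34.01 X=20.67
t=2.05: P=6.35 Z=18.01 R=36.53 E=32.82 X=21.86
t=2.73: P=5.72 Z=18.64 R=36.53 E=31.66 X=23.02
t=3.41: P=5.12 Z=19.24 R=36.53 E=30.50 X=24.18
t=4.09: P=4.54 Z=19.82 R=36.53 E=29.35 X=25.33
t=4.78: P=3.99 Z=20.37 R=36.53 E=28.18 X=26.50
t=5.46: P=3.47 Z=20.89 R=36.53 E=27.04 X=27.64
t=6.14: P=2.98 Z=21.38 R=36.53 E=25.90 X=28.78
Read off Z at T=6.14: 21.38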